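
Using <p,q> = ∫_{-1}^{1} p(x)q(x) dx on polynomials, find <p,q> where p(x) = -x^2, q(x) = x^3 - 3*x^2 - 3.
<p,q> = 16/5

Expand the product: p(x)·q(x) = -x^5 + 3*x^4 + 3*x^2.
∫_{-1}^{1} of each monomial x^k gives [2/(k+1) if k even, 0 if k odd]. Integrating term-by-term (or equivalently evaluating the antiderivative F(x) = -x^6/6 + 3*x^5/5 + x^3 at the endpoints):
  F(1) − F(−1) = 43/30 − (-53/30) = 16/5.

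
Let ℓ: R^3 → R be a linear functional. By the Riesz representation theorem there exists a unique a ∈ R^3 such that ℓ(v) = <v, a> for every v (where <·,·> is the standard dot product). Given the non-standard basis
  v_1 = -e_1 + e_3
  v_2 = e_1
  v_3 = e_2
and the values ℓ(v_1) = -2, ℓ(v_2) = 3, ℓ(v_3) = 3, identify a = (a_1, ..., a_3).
a = (3, 3, 1)

Write a = (a_1, ..., a_3) in the standard basis. For each basis vector v_i, ℓ(v_i) = <v_i, a> is a linear equation in the a_j's. Collect the n equations into a matrix system V a = ℓ, where row i of V is v_i (expressed in the standard basis). Since V is invertible (lower-triangular with 1s on the diagonal, up to permutation), solve by back-substitution:
  V =
[[-1, 0, 1],
 [1, 0, 0],
 [0, 1, 0]]
  V a = (-2, 3, 3)
Solving gives a = (3, 3, 1).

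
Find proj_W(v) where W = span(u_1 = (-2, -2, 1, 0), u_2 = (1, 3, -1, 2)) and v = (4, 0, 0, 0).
proj_W(v) = (22/9, 10/9, -8/9, -4/3)

Set up U = [u_1 | ... | u_2] ∈ R^(4×2). The projector onto W = col(U) is P = U (U^T U)^(-1) U^T.
Compute U^T U =
  [9, -9]
  [-9, 15],
and U^T v = (-8, 4).
Solve U^T U · c = U^T v for the coefficients: c = (-14/9, -2/3). The projection is proj_W(v) = U c.
Check: (v - proj_W(v)) · u_1 = 0  (should be 0).
Check: (v - proj_W(v)) · u_2 = 0  (should be 0).
Result: proj_W(v) = (22/9, 10/9, -8/9, -4/3).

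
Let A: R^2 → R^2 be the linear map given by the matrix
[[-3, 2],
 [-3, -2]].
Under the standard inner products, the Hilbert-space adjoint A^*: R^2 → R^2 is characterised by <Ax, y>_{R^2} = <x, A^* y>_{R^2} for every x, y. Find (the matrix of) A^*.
A^* = A^T =
[[-3, -3],
 [2, -2]]

For real matrices with standard dot products, the defining identity <Ax, y> = <x, A^* y> gives (Ax)^T y = x^T (A^*) y, i.e. x^T A^T y = x^T (A^*) y. Since this holds for all x, y, we must have A^* = A^T. Therefore
A^* =
[[-3, -3],
 [2, -2]].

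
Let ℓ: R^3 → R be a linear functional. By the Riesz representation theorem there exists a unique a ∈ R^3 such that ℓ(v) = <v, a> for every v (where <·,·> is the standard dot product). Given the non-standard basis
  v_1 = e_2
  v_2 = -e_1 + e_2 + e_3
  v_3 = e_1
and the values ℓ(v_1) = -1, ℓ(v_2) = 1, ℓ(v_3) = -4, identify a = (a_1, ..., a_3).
a = (-4, -1, -2)

Write a = (a_1, ..., a_3) in the standard basis. For each basis vector v_i, ℓ(v_i) = <v_i, a> is a linear equation in the a_j's. Collect the n equations into a matrix system V a = ℓ, where row i of V is v_i (expressed in the standard basis). Since V is invertible (lower-triangular with 1s on the diagonal, up to permutation), solve by back-substitution:
  V =
[[0, 1, 0],
 [-1, 1, 1],
 [1, 0, 0]]
  V a = (-1, 1, -4)
Solving gives a = (-4, -1, -2).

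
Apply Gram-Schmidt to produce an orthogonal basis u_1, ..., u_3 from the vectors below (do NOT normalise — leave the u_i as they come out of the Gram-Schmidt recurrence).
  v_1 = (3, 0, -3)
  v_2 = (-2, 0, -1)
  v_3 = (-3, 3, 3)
Orthogonal basis:
  u_1 = (3, 0, -3)
  u_2 = (-3/2, 0, -3/2)
  u_3 = (0, 3, 0)

Apply the Gram-Schmidt recurrence
  u_1 = v_1
  u_i = v_i − Σ_{j<i} ((v_i · u_j) / (u_j · u_j)) · u_j.

Step by step this gives:
  u_1 = (3, 0, -3)
  u_2 = (-3/2, 0, -3/2)
  u_3 = (0, 3, 0)

Orthogonality check:
  u_2 · u_1 = 0 (should be 0)
  u_3 · u_1 = 0 (should be 0)
  u_3 · u_2 = 0 (should be 0)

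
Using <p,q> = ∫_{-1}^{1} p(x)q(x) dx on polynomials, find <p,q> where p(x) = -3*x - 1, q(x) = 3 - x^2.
<p,q> = -16/3

Expand the product: p(x)·q(x) = 3*x^3 + x^2 - 9*x - 3.
∫_{-1}^{1} of each monomial x^k gives [2/(k+1) if k even, 0 if k odd]. Integrating term-by-term (or equivalently evaluating the antiderivative F(x) = 3*x^4/4 + x^3/3 - 9*x^2/2 - 3*x at the endpoints):
  F(1) − F(−1) = -77/12 − (-13/12) = -16/3.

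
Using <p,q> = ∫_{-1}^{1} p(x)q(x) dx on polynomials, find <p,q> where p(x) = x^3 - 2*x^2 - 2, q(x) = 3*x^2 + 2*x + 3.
<p,q> = -108/5

Expand the product: p(x)·q(x) = 3*x^5 - 4*x^4 - x^3 - 12*x^2 - 4*x - 6.
∫_{-1}^{1} of each monomial x^k gives [2/(k+1) if k even, 0 if k odd]. Integrating term-by-term (or equivalently evaluating the antiderivative F(x) = x^6/2 - 4*x^5/5 - x^4/4 - 4*x^3 - 2*x^2 - 6*x at the endpoints):
  F(1) − F(−1) = -251/20 − (181/20) = -108/5.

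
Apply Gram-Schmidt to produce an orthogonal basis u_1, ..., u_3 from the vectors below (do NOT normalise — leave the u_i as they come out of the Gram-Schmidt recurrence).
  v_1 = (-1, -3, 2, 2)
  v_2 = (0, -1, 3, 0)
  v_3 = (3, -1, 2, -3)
Orthogonal basis:
  u_1 = (-1, -3, 2, 2)
  u_2 = (1/2, 1/2, 2, -1)
  u_3 = (214/99, -68/33, -68/99, -131/99)

Apply the Gram-Schmidt recurrence
  u_1 = v_1
  u_i = v_i − Σ_{j<i} ((v_i · u_j) / (u_j · u_j)) · u_j.

Step by step this gives:
  u_1 = (-1, -3, 2, 2)
  u_2 = (1/2, 1/2, 2, -1)
  u_3 = (214/99, -68/33, -68/99, -131/99)

Orthogonality check:
  u_2 · u_1 = 0 (should be 0)
  u_3 · u_1 = 0 (should be 0)
  u_3 · u_2 = 0 (should be 0)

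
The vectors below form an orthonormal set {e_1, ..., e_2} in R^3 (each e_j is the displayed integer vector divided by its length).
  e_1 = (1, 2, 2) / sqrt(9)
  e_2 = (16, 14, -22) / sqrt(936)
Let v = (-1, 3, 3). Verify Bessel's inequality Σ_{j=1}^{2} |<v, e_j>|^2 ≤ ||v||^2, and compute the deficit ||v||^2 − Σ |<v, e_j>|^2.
Σ |<v, e_j>|^2 = 197/13; ||v||^2 = 19; deficit = 50/13

Write each e_j = u_j / sqrt(<u_j, u_j>) where u_j is the displayed integer vector. Then <v, e_j> = <v, u_j> / sqrt(<u_j, u_j>), so |<v, e_j>|^2 = <v, u_j>^2 / <u_j, u_j>.
Coefficients: <v, e_1> = 11/sqrt(9), <v, e_2> = -40/sqrt(936).
Square and sum: Σ |<v, e_j>|^2 = 197/13.
Compute ||v||^2 = v·v = 19.
Deficit = 19 − 197/13 = 50/13 ≥ 0, confirming Bessel's inequality. (The deficit equals ||v − Σ <v,e_j> e_j||^2, the squared distance from v to span{e_j}.)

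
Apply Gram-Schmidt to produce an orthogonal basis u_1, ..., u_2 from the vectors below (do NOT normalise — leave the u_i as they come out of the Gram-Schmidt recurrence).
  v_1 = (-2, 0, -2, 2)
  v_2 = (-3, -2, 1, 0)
Orthogonal basis:
  u_1 = (-2, 0, -2, 2)
  u_2 = (-7/3, -2, 5/3, -2/3)

Apply the Gram-Schmidt recurrence
  u_1 = v_1
  u_i = v_i − Σ_{j<i} ((v_i · u_j) / (u_j · u_j)) · u_j.

Step by step this gives:
  u_1 = (-2, 0, -2, 2)
  u_2 = (-7/3, -2, 5/3, -2/3)

Orthogonality check:
  u_2 · u_1 = 0 (should be 0)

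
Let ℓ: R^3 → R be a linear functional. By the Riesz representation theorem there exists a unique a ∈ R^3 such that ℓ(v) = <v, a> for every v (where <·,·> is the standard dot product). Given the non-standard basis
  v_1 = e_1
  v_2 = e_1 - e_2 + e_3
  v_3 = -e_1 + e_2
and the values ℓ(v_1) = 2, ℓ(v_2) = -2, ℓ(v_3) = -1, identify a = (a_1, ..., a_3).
a = (2, 1, -3)

Write a = (a_1, ..., a_3) in the standard basis. For each basis vector v_i, ℓ(v_i) = <v_i, a> is a linear equation in the a_j's. Collect the n equations into a matrix system V a = ℓ, where row i of V is v_i (expressed in the standard basis). Since V is invertible (lower-triangular with 1s on the diagonal, up to permutation), solve by back-substitution:
  V =
[[1, 0, 0],
 [1, -1, 1],
 [-1, 1, 0]]
  V a = (2, -2, -1)
Solving gives a = (2, 1, -3).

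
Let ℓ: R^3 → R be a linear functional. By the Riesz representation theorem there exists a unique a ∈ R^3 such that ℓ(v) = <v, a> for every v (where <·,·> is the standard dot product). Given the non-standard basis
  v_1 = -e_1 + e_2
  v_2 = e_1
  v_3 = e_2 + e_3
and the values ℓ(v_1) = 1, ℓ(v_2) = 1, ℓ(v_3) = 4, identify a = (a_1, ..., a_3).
a = (1, 2, 2)

Write a = (a_1, ..., a_3) in the standard basis. For each basis vector v_i, ℓ(v_i) = <v_i, a> is a linear equation in the a_j's. Collect the n equations into a matrix system V a = ℓ, where row i of V is v_i (expressed in the standard basis). Since V is invertible (lower-triangular with 1s on the diagonal, up to permutation), solve by back-substitution:
  V =
[[-1, 1, 0],
 [1, 0, 0],
 [0, 1, 1]]
  V a = (1, 1, 4)
Solving gives a = (1, 2, 2).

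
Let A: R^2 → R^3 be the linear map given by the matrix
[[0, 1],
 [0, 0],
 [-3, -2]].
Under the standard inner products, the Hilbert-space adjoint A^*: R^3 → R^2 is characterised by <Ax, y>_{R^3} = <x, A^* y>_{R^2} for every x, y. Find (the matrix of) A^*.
A^* = A^T =
[[0, 0, -3],
 [1, 0, -2]]

For real matrices with standard dot products, the defining identity <Ax, y> = <x, A^* y> gives (Ax)^T y = x^T (A^*) y, i.e. x^T A^T y = x^T (A^*) y. Since this holds for all x, y, we must have A^* = A^T. Therefore
A^* =
[[0, 0, -3],
 [1, 0, -2]].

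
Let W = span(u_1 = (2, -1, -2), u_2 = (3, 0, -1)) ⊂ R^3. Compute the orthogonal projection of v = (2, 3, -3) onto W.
proj_W(v) = (71/26, 1/13, -21/26)

Set up U = [u_1 | ... | u_2] ∈ R^(3×2). The projector onto W = col(U) is P = U (U^T U)^(-1) U^T.
Compute U^T U =
  [9, 8]
  [8, 10],
and U^T v = (7, 9).
Solve U^T U · c = U^T v for the coefficients: c = (-1/13, 25/26). The projection is proj_W(v) = U c.
Check: (v - proj_W(v)) · u_1 = 0  (should be 0).
Check: (v - proj_W(v)) · u_2 = 0  (should be 0).
Result: proj_W(v) = (71/26, 1/13, -21/26).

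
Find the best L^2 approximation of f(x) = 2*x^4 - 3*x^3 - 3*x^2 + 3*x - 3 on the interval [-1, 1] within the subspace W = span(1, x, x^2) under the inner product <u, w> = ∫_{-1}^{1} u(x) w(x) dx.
g(x) = -9*x^2/7 + 6*x/5 - 111/35

The best approximation g ∈ W is the orthogonal projection of f onto W. Writing g = a_0 + a_1 x + a_2 x^2, the coefficients solve the normal equations G · a = b where
  G_{ij} = <φ_i, φ_j> and b_i = <f, φ_i>, with φ_0 = 1, φ_1 = x, φ_2 = x^2.
G =
  [2, 0, 2/3]
  [0, 2/3, 0]
  [2/3, 0, 2/5],
b = (-36/5, 4/5, -92/35).
Solving gives a_0 = -111/35, a_1 = 6/5, a_2 = -9/7, so
  g(x) = -9*x^2/7 + 6*x/5 - 111/35.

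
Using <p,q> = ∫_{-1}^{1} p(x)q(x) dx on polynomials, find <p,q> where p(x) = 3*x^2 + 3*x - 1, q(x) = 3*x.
<p,q> = 6

Expand the product: p(x)·q(x) = 9*x^3 + 9*x^2 - 3*x.
∫_{-1}^{1} of each monomial x^k gives [2/(k+1) if k even, 0 if k odd]. Integrating term-by-term (or equivalently evaluating the antiderivative F(x) = 9*x^4/4 + 3*x^3 - 3*x^2/2 at the endpoints):
  F(1) − F(−1) = 15/4 − (-9/4) = 6.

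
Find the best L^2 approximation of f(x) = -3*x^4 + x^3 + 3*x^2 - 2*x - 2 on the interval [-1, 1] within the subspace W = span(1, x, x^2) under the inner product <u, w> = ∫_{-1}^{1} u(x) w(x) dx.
g(x) = 3*x^2/7 - 7*x/5 - 61/35

The best approximation g ∈ W is the orthogonal projection of f onto W. Writing g = a_0 + a_1 x + a_2 x^2, the coefficients solve the normal equations G · a = b where
  G_{ij} = <φ_i, φ_j> and b_i = <f, φ_i>, with φ_0 = 1, φ_1 = x, φ_2 = x^2.
G =
  [2, 0, 2/3]
  [0, 2/3, 0]
  [2/3, 0, 2/5],
b = (-16/5, -14/15, -104/105).
Solving gives a_0 = -61/35, a_1 = -7/5, a_2 = 3/7, so
  g(x) = 3*x^2/7 - 7*x/5 - 61/35.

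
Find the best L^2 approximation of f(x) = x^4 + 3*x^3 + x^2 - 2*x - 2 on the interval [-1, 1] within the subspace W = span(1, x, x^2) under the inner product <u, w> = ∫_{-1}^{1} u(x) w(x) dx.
g(x) = 13*x^2/7 - x/5 - 73/35

The best approximation g ∈ W is the orthogonal projection of f onto W. Writing g = a_0 + a_1 x + a_2 x^2, the coefficients solve the normal equations G · a = b where
  G_{ij} = <φ_i, φ_j> and b_i = <f, φ_i>, with φ_0 = 1, φ_1 = x, φ_2 = x^2.
G =
  [2, 0, 2/3]
  [0, 2/3, 0]
  [2/3, 0, 2/5],
b = (-44/15, -2/15, -68/105).
Solving gives a_0 = -73/35, a_1 = -1/5, a_2 = 13/7, so
  g(x) = 13*x^2/7 - x/5 - 73/35.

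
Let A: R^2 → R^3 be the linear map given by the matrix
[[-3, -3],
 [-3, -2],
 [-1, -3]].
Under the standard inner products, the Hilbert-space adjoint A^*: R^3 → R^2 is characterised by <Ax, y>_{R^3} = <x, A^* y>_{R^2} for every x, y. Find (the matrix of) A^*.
A^* = A^T =
[[-3, -3, -1],
 [-3, -2, -3]]

For real matrices with standard dot products, the defining identity <Ax, y> = <x, A^* y> gives (Ax)^T y = x^T (A^*) y, i.e. x^T A^T y = x^T (A^*) y. Since this holds for all x, y, we must have A^* = A^T. Therefore
A^* =
[[-3, -3, -1],
 [-3, -2, -3]].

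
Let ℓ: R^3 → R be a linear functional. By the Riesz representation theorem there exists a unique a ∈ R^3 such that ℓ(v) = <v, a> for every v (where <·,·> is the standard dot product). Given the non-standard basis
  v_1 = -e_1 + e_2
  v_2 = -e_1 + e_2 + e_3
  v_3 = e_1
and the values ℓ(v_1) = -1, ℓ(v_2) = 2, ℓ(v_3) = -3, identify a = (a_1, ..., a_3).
a = (-3, -4, 3)

Write a = (a_1, ..., a_3) in the standard basis. For each basis vector v_i, ℓ(v_i) = <v_i, a> is a linear equation in the a_j's. Collect the n equations into a matrix system V a = ℓ, where row i of V is v_i (expressed in the standard basis). Since V is invertible (lower-triangular with 1s on the diagonal, up to permutation), solve by back-substitution:
  V =
[[-1, 1, 0],
 [-1, 1, 1],
 [1, 0, 0]]
  V a = (-1, 2, -3)
Solving gives a = (-3, -4, 3).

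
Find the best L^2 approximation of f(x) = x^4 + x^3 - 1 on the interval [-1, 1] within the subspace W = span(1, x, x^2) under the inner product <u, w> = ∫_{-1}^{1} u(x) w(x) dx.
g(x) = 6*x^2/7 + 3*x/5 - 38/35

The best approximation g ∈ W is the orthogonal projection of f onto W. Writing g = a_0 + a_1 x + a_2 x^2, the coefficients solve the normal equations G · a = b where
  G_{ij} = <φ_i, φ_j> and b_i = <f, φ_i>, with φ_0 = 1, φ_1 = x, φ_2 = x^2.
G =
  [2, 0, 2/3]
  [0, 2/3, 0]
  [2/3, 0, 2/5],
b = (-8/5, 2/5, -8/21).
Solving gives a_0 = -38/35, a_1 = 3/5, a_2 = 6/7, so
  g(x) = 6*x^2/7 + 3*x/5 - 38/35.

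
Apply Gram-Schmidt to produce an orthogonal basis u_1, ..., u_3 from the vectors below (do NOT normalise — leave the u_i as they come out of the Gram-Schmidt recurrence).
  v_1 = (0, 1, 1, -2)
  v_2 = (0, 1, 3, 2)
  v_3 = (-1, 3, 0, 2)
Orthogonal basis:
  u_1 = (0, 1, 1, -2)
  u_2 = (0, 1, 3, 2)
  u_3 = (-1, 8/3, -4/3, 2/3)

Apply the Gram-Schmidt recurrence
  u_1 = v_1
  u_i = v_i − Σ_{j<i} ((v_i · u_j) / (u_j · u_j)) · u_j.

Step by step this gives:
  u_1 = (0, 1, 1, -2)
  u_2 = (0, 1, 3, 2)
  u_3 = (-1, 8/3, -4/3, 2/3)

Orthogonality check:
  u_2 · u_1 = 0 (should be 0)
  u_3 · u_1 = 0 (should be 0)
  u_3 · u_2 = 0 (should be 0)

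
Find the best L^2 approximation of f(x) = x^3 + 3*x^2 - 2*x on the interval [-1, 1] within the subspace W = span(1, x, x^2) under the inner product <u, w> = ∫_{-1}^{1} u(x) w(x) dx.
g(x) = 3*x^2 - 7*x/5

The best approximation g ∈ W is the orthogonal projection of f onto W. Writing g = a_0 + a_1 x + a_2 x^2, the coefficients solve the normal equations G · a = b where
  G_{ij} = <φ_i, φ_j> and b_i = <f, φ_i>, with φ_0 = 1, φ_1 = x, φ_2 = x^2.
G =
  [2, 0, 2/3]
  [0, 2/3, 0]
  [2/3, 0, 2/5],
b = (2, -14/15, 6/5).
Solving gives a_0 = 0, a_1 = -7/5, a_2 = 3, so
  g(x) = 3*x^2 - 7*x/5.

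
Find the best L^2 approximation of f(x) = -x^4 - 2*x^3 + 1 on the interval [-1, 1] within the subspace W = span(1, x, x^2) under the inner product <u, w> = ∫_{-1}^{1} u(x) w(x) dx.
g(x) = -6*x^2/7 - 6*x/5 + 38/35

The best approximation g ∈ W is the orthogonal projection of f onto W. Writing g = a_0 + a_1 x + a_2 x^2, the coefficients solve the normal equations G · a = b where
  G_{ij} = <φ_i, φ_j> and b_i = <f, φ_i>, with φ_0 = 1, φ_1 = x, φ_2 = x^2.
G =
  [2, 0, 2/3]
  [0, 2/3, 0]
  [2/3, 0, 2/5],
b = (8/5, -4/5, 8/21).
Solving gives a_0 = 38/35, a_1 = -6/5, a_2 = -6/7, so
  g(x) = -6*x^2/7 - 6*x/5 + 38/35.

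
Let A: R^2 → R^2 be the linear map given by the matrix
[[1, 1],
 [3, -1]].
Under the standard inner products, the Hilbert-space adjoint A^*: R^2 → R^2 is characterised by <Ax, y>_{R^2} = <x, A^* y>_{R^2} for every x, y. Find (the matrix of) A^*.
A^* = A^T =
[[1, 3],
 [1, -1]]

For real matrices with standard dot products, the defining identity <Ax, y> = <x, A^* y> gives (Ax)^T y = x^T (A^*) y, i.e. x^T A^T y = x^T (A^*) y. Since this holds for all x, y, we must have A^* = A^T. Therefore
A^* =
[[1, 3],
 [1, -1]].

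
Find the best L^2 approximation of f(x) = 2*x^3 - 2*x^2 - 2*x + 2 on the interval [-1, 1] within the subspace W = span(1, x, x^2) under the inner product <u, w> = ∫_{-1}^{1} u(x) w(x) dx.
g(x) = -2*x^2 - 4*x/5 + 2

The best approximation g ∈ W is the orthogonal projection of f onto W. Writing g = a_0 + a_1 x + a_2 x^2, the coefficients solve the normal equations G · a = b where
  G_{ij} = <φ_i, φ_j> and b_i = <f, φ_i>, with φ_0 = 1, φ_1 = x, φ_2 = x^2.
G =
  [2, 0, 2/3]
  [0, 2/3, 0]
  [2/3, 0, 2/5],
b = (8/3, -8/15, 8/15).
Solving gives a_0 = 2, a_1 = -4/5, a_2 = -2, so
  g(x) = -2*x^2 - 4*x/5 + 2.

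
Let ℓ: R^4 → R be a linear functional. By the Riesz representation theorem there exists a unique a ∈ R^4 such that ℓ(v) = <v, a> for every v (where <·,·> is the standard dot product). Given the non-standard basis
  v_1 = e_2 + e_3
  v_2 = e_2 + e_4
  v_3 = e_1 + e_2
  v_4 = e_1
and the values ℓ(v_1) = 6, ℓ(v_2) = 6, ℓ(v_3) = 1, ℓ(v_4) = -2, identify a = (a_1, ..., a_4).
a = (-2, 3, 3, 3)

Write a = (a_1, ..., a_4) in the standard basis. For each basis vector v_i, ℓ(v_i) = <v_i, a> is a linear equation in the a_j's. Collect the n equations into a matrix system V a = ℓ, where row i of V is v_i (expressed in the standard basis). Since V is invertible (lower-triangular with 1s on the diagonal, up to permutation), solve by back-substitution:
  V =
[[0, 1, 1, 0],
 [0, 1, 0, 1],
 [1, 1, 0, 0],
 [1, 0, 0, 0]]
  V a = (6, 6, 1, -2)
Solving gives a = (-2, 3, 3, 3).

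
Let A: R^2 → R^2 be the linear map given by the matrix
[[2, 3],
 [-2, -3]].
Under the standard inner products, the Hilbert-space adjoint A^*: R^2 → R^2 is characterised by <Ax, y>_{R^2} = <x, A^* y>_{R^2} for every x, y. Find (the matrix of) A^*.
A^* = A^T =
[[2, -2],
 [3, -3]]

For real matrices with standard dot products, the defining identity <Ax, y> = <x, A^* y> gives (Ax)^T y = x^T (A^*) y, i.e. x^T A^T y = x^T (A^*) y. Since this holds for all x, y, we must have A^* = A^T. Therefore
A^* =
[[2, -2],
 [3, -3]].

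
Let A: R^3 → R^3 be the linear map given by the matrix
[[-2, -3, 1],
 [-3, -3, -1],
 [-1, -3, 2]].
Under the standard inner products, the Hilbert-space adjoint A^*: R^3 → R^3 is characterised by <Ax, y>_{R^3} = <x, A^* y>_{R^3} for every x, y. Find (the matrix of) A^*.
A^* = A^T =
[[-2, -3, -1],
 [-3, -3, -3],
 [1, -1, 2]]

For real matrices with standard dot products, the defining identity <Ax, y> = <x, A^* y> gives (Ax)^T y = x^T (A^*) y, i.e. x^T A^T y = x^T (A^*) y. Since this holds for all x, y, we must have A^* = A^T. Therefore
A^* =
[[-2, -3, -1],
 [-3, -3, -3],
 [1, -1, 2]].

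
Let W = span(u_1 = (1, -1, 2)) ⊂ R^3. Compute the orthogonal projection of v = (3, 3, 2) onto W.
proj_W(v) = (2/3, -2/3, 4/3)

Set up U = [u_1 | ... | u_1] ∈ R^(3×1). The projector onto W = col(U) is P = U (U^T U)^(-1) U^T.
Compute U^T U =
  [6],
and U^T v = (4).
Solve U^T U · c = U^T v for the coefficients: c = (2/3). The projection is proj_W(v) = U c.
Check: (v - proj_W(v)) · u_1 = 0  (should be 0).
Result: proj_W(v) = (2/3, -2/3, 4/3).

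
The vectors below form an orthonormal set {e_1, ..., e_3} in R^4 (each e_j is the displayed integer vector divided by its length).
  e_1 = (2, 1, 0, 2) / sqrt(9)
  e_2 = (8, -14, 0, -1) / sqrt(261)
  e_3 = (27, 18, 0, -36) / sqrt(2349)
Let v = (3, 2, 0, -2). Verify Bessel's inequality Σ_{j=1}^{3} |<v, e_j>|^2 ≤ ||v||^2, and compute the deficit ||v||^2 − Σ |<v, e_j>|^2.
Σ |<v, e_j>|^2 = 17; ||v||^2 = 17; deficit = 0

Write each e_j = u_j / sqrt(<u_j, u_j>) where u_j is the displayed integer vector. Then <v, e_j> = <v, u_j> / sqrt(<u_j, u_j>), so |<v, e_j>|^2 = <v, u_j>^2 / <u_j, u_j>.
Coefficients: <v, e_1> = 4/sqrt(9), <v, e_2> = -2/sqrt(261), <v, e_3> = 189/sqrt(2349).
Square and sum: Σ |<v, e_j>|^2 = 17.
Compute ||v||^2 = v·v = 17.
Deficit = 17 − 17 = 0 ≥ 0, confirming Bessel's inequality. (The deficit equals ||v − Σ <v,e_j> e_j||^2, the squared distance from v to span{e_j}.)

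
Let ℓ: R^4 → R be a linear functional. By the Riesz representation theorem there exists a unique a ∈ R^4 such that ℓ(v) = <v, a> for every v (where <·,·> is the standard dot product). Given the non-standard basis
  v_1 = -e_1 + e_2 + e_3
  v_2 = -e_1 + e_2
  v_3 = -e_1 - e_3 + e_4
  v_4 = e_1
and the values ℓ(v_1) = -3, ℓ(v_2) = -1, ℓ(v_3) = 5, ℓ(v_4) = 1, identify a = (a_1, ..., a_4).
a = (1, 0, -2, 4)

Write a = (a_1, ..., a_4) in the standard basis. For each basis vector v_i, ℓ(v_i) = <v_i, a> is a linear equation in the a_j's. Collect the n equations into a matrix system V a = ℓ, where row i of V is v_i (expressed in the standard basis). Since V is invertible (lower-triangular with 1s on the diagonal, up to permutation), solve by back-substitution:
  V =
[[-1, 1, 1, 0],
 [-1, 1, 0, 0],
 [-1, 0, -1, 1],
 [1, 0, 0, 0]]
  V a = (-3, -1, 5, 1)
Solving gives a = (1, 0, -2, 4).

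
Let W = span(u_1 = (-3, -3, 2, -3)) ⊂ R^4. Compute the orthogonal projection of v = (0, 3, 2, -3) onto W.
proj_W(v) = (-12/31, -12/31, 8/31, -12/31)

Set up U = [u_1 | ... | u_1] ∈ R^(4×1). The projector onto W = col(U) is P = U (U^T U)^(-1) U^T.
Compute U^T U =
  [31],
and U^T v = (4).
Solve U^T U · c = U^T v for the coefficients: c = (4/31). The projection is proj_W(v) = U c.
Check: (v - proj_W(v)) · u_1 = 0  (should be 0).
Result: proj_W(v) = (-12/31, -12/31, 8/31, -12/31).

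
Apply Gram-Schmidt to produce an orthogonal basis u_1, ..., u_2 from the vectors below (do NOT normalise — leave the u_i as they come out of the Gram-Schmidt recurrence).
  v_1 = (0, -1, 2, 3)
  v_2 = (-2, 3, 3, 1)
Orthogonal basis:
  u_1 = (0, -1, 2, 3)
  u_2 = (-2, 24/7, 15/7, -2/7)

Apply the Gram-Schmidt recurrence
  u_1 = v_1
  u_i = v_i − Σ_{j<i} ((v_i · u_j) / (u_j · u_j)) · u_j.

Step by step this gives:
  u_1 = (0, -1, 2, 3)
  u_2 = (-2, 24/7, 15/7, -2/7)

Orthogonality check:
  u_2 · u_1 = 0 (should be 0)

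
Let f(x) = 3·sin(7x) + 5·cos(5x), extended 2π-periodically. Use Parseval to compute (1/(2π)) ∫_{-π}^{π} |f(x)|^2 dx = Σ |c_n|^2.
Σ |c_n|^2 = 17

Expand |f|^2 and use orthogonality of {sin(nx), cos(mx)} on [-π, π]:
  ∫_{-π}^{π} sin(nx)^2 dx = π, ∫ cos(mx)^2 dx = π, and cross terms integrate to 0.
So ∫_{-π}^{π} f(x)^2 dx = 3^2 · π + 5^2 · π = (9 + 25)π.
Divide by 2π: (9 + 25)/2 = 17.
By Parseval, this equals Σ |c_n|^2.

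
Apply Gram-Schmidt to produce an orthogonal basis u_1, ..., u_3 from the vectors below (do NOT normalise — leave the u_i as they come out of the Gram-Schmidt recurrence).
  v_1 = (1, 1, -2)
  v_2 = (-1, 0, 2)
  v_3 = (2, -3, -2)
Orthogonal basis:
  u_1 = (1, 1, -2)
  u_2 = (-1/6, 5/6, 1/3)
  u_3 = (4/5, 0, 2/5)

Apply the Gram-Schmidt recurrence
  u_1 = v_1
  u_i = v_i − Σ_{j<i} ((v_i · u_j) / (u_j · u_j)) · u_j.

Step by step this gives:
  u_1 = (1, 1, -2)
  u_2 = (-1/6, 5/6, 1/3)
  u_3 = (4/5, 0, 2/5)

Orthogonality check:
  u_2 · u_1 = 0 (should be 0)
  u_3 · u_1 = 0 (should be 0)
  u_3 · u_2 = 0 (should be 0)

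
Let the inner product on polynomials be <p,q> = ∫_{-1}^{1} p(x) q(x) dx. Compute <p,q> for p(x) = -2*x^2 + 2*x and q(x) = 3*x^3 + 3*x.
<p,q> = 32/5

Expand the product: p(x)·q(x) = -6*x^5 + 6*x^4 - 6*x^3 + 6*x^2.
∫_{-1}^{1} of each monomial x^k gives [2/(k+1) if k even, 0 if k odd]. Integrating term-by-term (or equivalently evaluating the antiderivative F(x) = -x^6 + 6*x^5/5 - 3*x^4/2 + 2*x^3 at the endpoints):
  F(1) − F(−1) = 7/10 − (-57/10) = 32/5.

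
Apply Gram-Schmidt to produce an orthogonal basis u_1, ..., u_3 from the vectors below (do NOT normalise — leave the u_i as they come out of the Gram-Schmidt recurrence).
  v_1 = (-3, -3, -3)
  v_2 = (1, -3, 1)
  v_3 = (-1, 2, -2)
Orthogonal basis:
  u_1 = (-3, -3, -3)
  u_2 = (4/3, -8/3, 4/3)
  u_3 = (1/2, 0, -1/2)

Apply the Gram-Schmidt recurrence
  u_1 = v_1
  u_i = v_i − Σ_{j<i} ((v_i · u_j) / (u_j · u_j)) · u_j.

Step by step this gives:
  u_1 = (-3, -3, -3)
  u_2 = (4/3, -8/3, 4/3)
  u_3 = (1/2, 0, -1/2)

Orthogonality check:
  u_2 · u_1 = 0 (should be 0)
  u_3 · u_1 = 0 (should be 0)
  u_3 · u_2 = 0 (should be 0)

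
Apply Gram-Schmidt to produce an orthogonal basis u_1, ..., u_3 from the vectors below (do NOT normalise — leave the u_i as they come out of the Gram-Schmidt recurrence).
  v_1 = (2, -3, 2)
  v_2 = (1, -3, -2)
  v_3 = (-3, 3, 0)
Orthogonal basis:
  u_1 = (2, -3, 2)
  u_2 = (3/17, -30/17, -48/17)
  u_3 = (-8/7, -4/7, 2/7)

Apply the Gram-Schmidt recurrence
  u_1 = v_1
  u_i = v_i − Σ_{j<i} ((v_i · u_j) / (u_j · u_j)) · u_j.

Step by step this gives:
  u_1 = (2, -3, 2)
  u_2 = (3/17, -30/17, -48/17)
  u_3 = (-8/7, -4/7, 2/7)

Orthogonality check:
  u_2 · u_1 = 0 (should be 0)
  u_3 · u_1 = 0 (should be 0)
  u_3 · u_2 = 0 (should be 0)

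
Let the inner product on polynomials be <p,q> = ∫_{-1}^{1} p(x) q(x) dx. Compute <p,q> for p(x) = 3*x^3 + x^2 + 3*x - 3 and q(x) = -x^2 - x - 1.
<p,q> = 56/15

Expand the product: p(x)·q(x) = -3*x^5 - 4*x^4 - 7*x^3 - x^2 + 3.
∫_{-1}^{1} of each monomial x^k gives [2/(k+1) if k even, 0 if k odd]. Integrating term-by-term (or equivalently evaluating the antiderivative F(x) = -x^6/2 - 4*x^5/5 - 7*x^4/4 - x^3/3 + 3*x at the endpoints):
  F(1) − F(−1) = -23/60 − (-247/60) = 56/15.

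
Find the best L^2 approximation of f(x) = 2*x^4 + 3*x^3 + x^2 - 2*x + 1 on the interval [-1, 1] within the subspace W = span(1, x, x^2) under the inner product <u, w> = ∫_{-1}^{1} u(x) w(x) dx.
g(x) = 19*x^2/7 - x/5 + 29/35

The best approximation g ∈ W is the orthogonal projection of f onto W. Writing g = a_0 + a_1 x + a_2 x^2, the coefficients solve the normal equations G · a = b where
  G_{ij} = <φ_i, φ_j> and b_i = <f, φ_i>, with φ_0 = 1, φ_1 = x, φ_2 = x^2.
G =
  [2, 0, 2/3]
  [0, 2/3, 0]
  [2/3, 0, 2/5],
b = (52/15, -2/15, 172/105).
Solving gives a_0 = 29/35, a_1 = -1/5, a_2 = 19/7, so
  g(x) = 19*x^2/7 - x/5 + 29/35.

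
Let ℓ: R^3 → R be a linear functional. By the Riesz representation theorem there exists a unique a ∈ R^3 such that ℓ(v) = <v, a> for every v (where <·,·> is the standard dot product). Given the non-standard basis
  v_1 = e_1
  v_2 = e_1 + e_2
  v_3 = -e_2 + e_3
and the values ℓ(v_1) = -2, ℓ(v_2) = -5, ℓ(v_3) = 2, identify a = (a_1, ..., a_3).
a = (-2, -3, -1)

Write a = (a_1, ..., a_3) in the standard basis. For each basis vector v_i, ℓ(v_i) = <v_i, a> is a linear equation in the a_j's. Collect the n equations into a matrix system V a = ℓ, where row i of V is v_i (expressed in the standard basis). Since V is invertible (lower-triangular with 1s on the diagonal, up to permutation), solve by back-substitution:
  V =
[[1, 0, 0],
 [1, 1, 0],
 [0, -1, 1]]
  V a = (-2, -5, 2)
Solving gives a = (-2, -3, -1).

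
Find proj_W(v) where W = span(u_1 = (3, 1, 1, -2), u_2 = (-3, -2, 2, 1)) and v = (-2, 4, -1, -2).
proj_W(v) = (93/149, 110/149, -206/149, 17/149)

Set up U = [u_1 | ... | u_2] ∈ R^(4×2). The projector onto W = col(U) is P = U (U^T U)^(-1) U^T.
Compute U^T U =
  [15, -11]
  [-11, 18],
and U^T v = (1, -6).
Solve U^T U · c = U^T v for the coefficients: c = (-48/149, -79/149). The projection is proj_W(v) = U c.
Check: (v - proj_W(v)) · u_1 = 0  (should be 0).
Check: (v - proj_W(v)) · u_2 = 0  (should be 0).
Result: proj_W(v) = (93/149, 110/149, -206/149, 17/149).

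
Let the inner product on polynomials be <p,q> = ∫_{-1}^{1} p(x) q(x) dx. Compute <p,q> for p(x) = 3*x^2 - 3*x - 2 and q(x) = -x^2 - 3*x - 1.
<p,q> = 122/15

Expand the product: p(x)·q(x) = -3*x^4 - 6*x^3 + 8*x^2 + 9*x + 2.
∫_{-1}^{1} of each monomial x^k gives [2/(k+1) if k even, 0 if k odd]. Integrating term-by-term (or equivalently evaluating the antiderivative F(x) = -3*x^5/5 - 3*x^4/2 + 8*x^3/3 + 9*x^2/2 + 2*x at the endpoints):
  F(1) − F(−1) = 106/15 − (-16/15) = 122/15.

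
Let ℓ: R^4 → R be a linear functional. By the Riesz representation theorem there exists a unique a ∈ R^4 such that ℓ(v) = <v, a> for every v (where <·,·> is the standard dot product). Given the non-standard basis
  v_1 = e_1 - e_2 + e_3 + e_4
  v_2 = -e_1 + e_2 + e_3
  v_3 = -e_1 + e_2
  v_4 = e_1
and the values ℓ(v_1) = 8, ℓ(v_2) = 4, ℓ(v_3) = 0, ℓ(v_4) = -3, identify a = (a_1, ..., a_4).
a = (-3, -3, 4, 4)

Write a = (a_1, ..., a_4) in the standard basis. For each basis vector v_i, ℓ(v_i) = <v_i, a> is a linear equation in the a_j's. Collect the n equations into a matrix system V a = ℓ, where row i of V is v_i (expressed in the standard basis). Since V is invertible (lower-triangular with 1s on the diagonal, up to permutation), solve by back-substitution:
  V =
[[1, -1, 1, 1],
 [-1, 1, 1, 0],
 [-1, 1, 0, 0],
 [1, 0, 0, 0]]
  V a = (8, 4, 0, -3)
Solving gives a = (-3, -3, 4, 4).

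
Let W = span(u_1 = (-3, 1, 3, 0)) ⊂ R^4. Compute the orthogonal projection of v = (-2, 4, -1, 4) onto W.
proj_W(v) = (-21/19, 7/19, 21/19, 0)

Set up U = [u_1 | ... | u_1] ∈ R^(4×1). The projector onto W = col(U) is P = U (U^T U)^(-1) U^T.
Compute U^T U =
  [19],
and U^T v = (7).
Solve U^T U · c = U^T v for the coefficients: c = (7/19). The projection is proj_W(v) = U c.
Check: (v - proj_W(v)) · u_1 = 0  (should be 0).
Result: proj_W(v) = (-21/19, 7/19, 21/19, 0).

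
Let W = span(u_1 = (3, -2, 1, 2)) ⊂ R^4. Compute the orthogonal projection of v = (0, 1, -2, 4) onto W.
proj_W(v) = (2/3, -4/9, 2/9, 4/9)

Set up U = [u_1 | ... | u_1] ∈ R^(4×1). The projector onto W = col(U) is P = U (U^T U)^(-1) U^T.
Compute U^T U =
  [18],
and U^T v = (4).
Solve U^T U · c = U^T v for the coefficients: c = (2/9). The projection is proj_W(v) = U c.
Check: (v - proj_W(v)) · u_1 = 0  (should be 0).
Result: proj_W(v) = (2/3, -4/9, 2/9, 4/9).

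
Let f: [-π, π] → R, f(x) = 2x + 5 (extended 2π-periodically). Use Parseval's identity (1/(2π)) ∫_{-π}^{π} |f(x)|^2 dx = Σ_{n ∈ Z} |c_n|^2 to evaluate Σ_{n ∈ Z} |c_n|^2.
Σ |c_n|^2 = 4π^2/3 + 25

Expand and integrate term by term over [-π, π]:
  ∫ (2x)^2 dx = 4·(2π^3/3); ∫ 2·2·(5)·x dx = 0 (odd integrand); ∫ 5^2 dx = 25·2π.
So (1/(2π)) ∫_{-π}^{π} (2x + 5)^2 dx = 4π^2/3 + 25 = 4π^2/3 + 25.
Parseval ⇒ Σ |c_n|^2 = 4π^2/3 + 25.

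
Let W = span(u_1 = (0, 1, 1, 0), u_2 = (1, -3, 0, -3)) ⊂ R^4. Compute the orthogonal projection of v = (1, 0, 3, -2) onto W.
proj_W(v) = (23/29, 9/29, 78/29, -69/29)

Set up U = [u_1 | ... | u_2] ∈ R^(4×2). The projector onto W = col(U) is P = U (U^T U)^(-1) U^T.
Compute U^T U =
  [2, -3]
  [-3, 19],
and U^T v = (3, 7).
Solve U^T U · c = U^T v for the coefficients: c = (78/29, 23/29). The projection is proj_W(v) = U c.
Check: (v - proj_W(v)) · u_1 = 0  (should be 0).
Check: (v - proj_W(v)) · u_2 = 0  (should be 0).
Result: proj_W(v) = (23/29, 9/29, 78/29, -69/29).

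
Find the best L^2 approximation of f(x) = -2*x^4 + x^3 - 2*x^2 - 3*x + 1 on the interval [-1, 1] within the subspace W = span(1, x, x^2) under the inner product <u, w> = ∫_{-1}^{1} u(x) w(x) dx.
g(x) = -26*x^2/7 - 12*x/5 + 41/35

The best approximation g ∈ W is the orthogonal projection of f onto W. Writing g = a_0 + a_1 x + a_2 x^2, the coefficients solve the normal equations G · a = b where
  G_{ij} = <φ_i, φ_j> and b_i = <f, φ_i>, with φ_0 = 1, φ_1 = x, φ_2 = x^2.
G =
  [2, 0, 2/3]
  [0, 2/3, 0]
  [2/3, 0, 2/5],
b = (-2/15, -8/5, -74/105).
Solving gives a_0 = 41/35, a_1 = -12/5, a_2 = -26/7, so
  g(x) = -26*x^2/7 - 12*x/5 + 41/35.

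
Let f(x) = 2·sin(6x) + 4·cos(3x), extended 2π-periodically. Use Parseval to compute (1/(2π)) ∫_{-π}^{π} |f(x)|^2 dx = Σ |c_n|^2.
Σ |c_n|^2 = 10

Expand |f|^2 and use orthogonality of {sin(nx), cos(mx)} on [-π, π]:
  ∫_{-π}^{π} sin(nx)^2 dx = π, ∫ cos(mx)^2 dx = π, and cross terms integrate to 0.
So ∫_{-π}^{π} f(x)^2 dx = 2^2 · π + 4^2 · π = (4 + 16)π.
Divide by 2π: (4 + 16)/2 = 10.
By Parseval, this equals Σ |c_n|^2.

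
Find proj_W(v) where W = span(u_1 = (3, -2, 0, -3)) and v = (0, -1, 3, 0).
proj_W(v) = (3/11, -2/11, 0, -3/11)

Set up U = [u_1 | ... | u_1] ∈ R^(4×1). The projector onto W = col(U) is P = U (U^T U)^(-1) U^T.
Compute U^T U =
  [22],
and U^T v = (2).
Solve U^T U · c = U^T v for the coefficients: c = (1/11). The projection is proj_W(v) = U c.
Check: (v - proj_W(v)) · u_1 = 0  (should be 0).
Result: proj_W(v) = (3/11, -2/11, 0, -3/11).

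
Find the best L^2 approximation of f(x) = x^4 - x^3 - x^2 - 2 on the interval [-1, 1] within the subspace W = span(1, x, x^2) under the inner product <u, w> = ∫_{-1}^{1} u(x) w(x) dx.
g(x) = -x^2/7 - 3*x/5 - 73/35

The best approximation g ∈ W is the orthogonal projection of f onto W. Writing g = a_0 + a_1 x + a_2 x^2, the coefficients solve the normal equations G · a = b where
  G_{ij} = <φ_i, φ_j> and b_i = <f, φ_i>, with φ_0 = 1, φ_1 = x, φ_2 = x^2.
G =
  [2, 0, 2/3]
  [0, 2/3, 0]
  [2/3, 0, 2/5],
b = (-64/15, -2/5, -152/105).
Solving gives a_0 = -73/35, a_1 = -3/5, a_2 = -1/7, so
  g(x) = -x^2/7 - 3*x/5 - 73/35.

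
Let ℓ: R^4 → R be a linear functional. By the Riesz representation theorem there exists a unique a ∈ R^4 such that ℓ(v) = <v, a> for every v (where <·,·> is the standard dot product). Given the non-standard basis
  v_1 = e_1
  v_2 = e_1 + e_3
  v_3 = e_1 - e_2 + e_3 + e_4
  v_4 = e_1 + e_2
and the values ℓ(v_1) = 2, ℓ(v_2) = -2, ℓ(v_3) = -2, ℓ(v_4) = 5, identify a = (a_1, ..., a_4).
a = (2, 3, -4, 3)

Write a = (a_1, ..., a_4) in the standard basis. For each basis vector v_i, ℓ(v_i) = <v_i, a> is a linear equation in the a_j's. Collect the n equations into a matrix system V a = ℓ, where row i of V is v_i (expressed in the standard basis). Since V is invertible (lower-triangular with 1s on the diagonal, up to permutation), solve by back-substitution:
  V =
[[1, 0, 0, 0],
 [1, 0, 1, 0],
 [1, -1, 1, 1],
 [1, 1, 0, 0]]
  V a = (2, -2, -2, 5)
Solving gives a = (2, 3, -4, 3).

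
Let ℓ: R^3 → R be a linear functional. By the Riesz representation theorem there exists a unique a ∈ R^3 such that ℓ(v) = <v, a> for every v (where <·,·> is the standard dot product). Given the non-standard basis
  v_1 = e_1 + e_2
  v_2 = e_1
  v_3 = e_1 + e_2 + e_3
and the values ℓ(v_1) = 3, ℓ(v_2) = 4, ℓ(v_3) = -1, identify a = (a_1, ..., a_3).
a = (4, -1, -4)

Write a = (a_1, ..., a_3) in the standard basis. For each basis vector v_i, ℓ(v_i) = <v_i, a> is a linear equation in the a_j's. Collect the n equations into a matrix system V a = ℓ, where row i of V is v_i (expressed in the standard basis). Since V is invertible (lower-triangular with 1s on the diagonal, up to permutation), solve by back-substitution:
  V =
[[1, 1, 0],
 [1, 0, 0],
 [1, 1, 1]]
  V a = (3, 4, -1)
Solving gives a = (4, -1, -4).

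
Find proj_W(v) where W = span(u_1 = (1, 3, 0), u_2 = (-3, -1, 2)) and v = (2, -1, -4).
proj_W(v) = (79/26, -35/26, -34/13)

Set up U = [u_1 | ... | u_2] ∈ R^(3×2). The projector onto W = col(U) is P = U (U^T U)^(-1) U^T.
Compute U^T U =
  [10, -6]
  [-6, 14],
and U^T v = (-1, -13).
Solve U^T U · c = U^T v for the coefficients: c = (-23/26, -17/13). The projection is proj_W(v) = U c.
Check: (v - proj_W(v)) · u_1 = 0  (should be 0).
Check: (v - proj_W(v)) · u_2 = 0  (should be 0).
Result: proj_W(v) = (79/26, -35/26, -34/13).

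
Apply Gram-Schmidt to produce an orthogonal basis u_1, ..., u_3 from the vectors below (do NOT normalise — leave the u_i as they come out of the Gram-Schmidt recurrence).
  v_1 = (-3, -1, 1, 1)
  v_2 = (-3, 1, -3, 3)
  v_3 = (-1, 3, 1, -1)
Orthogonal basis:
  u_1 = (-3, -1, 1, 1)
  u_2 = (-1, 5/3, -11/3, 7/3)
  u_3 = (-1, 3, 1, -1)

Apply the Gram-Schmidt recurrence
  u_1 = v_1
  u_i = v_i − Σ_{j<i} ((v_i · u_j) / (u_j · u_j)) · u_j.

Step by step this gives:
  u_1 = (-3, -1, 1, 1)
  u_2 = (-1, 5/3, -11/3, 7/3)
  u_3 = (-1, 3, 1, -1)

Orthogonality check:
  u_2 · u_1 = 0 (should be 0)
  u_3 · u_1 = 0 (should be 0)
  u_3 · u_2 = 0 (should be 0)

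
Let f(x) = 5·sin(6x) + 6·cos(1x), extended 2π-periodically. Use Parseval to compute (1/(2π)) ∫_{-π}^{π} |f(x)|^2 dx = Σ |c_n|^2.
Σ |c_n|^2 = 61/2

Expand |f|^2 and use orthogonality of {sin(nx), cos(mx)} on [-π, π]:
  ∫_{-π}^{π} sin(nx)^2 dx = π, ∫ cos(mx)^2 dx = π, and cross terms integrate to 0.
So ∫_{-π}^{π} f(x)^2 dx = 5^2 · π + 6^2 · π = (25 + 36)π.
Divide by 2π: (25 + 36)/2 = 61/2.
By Parseval, this equals Σ |c_n|^2.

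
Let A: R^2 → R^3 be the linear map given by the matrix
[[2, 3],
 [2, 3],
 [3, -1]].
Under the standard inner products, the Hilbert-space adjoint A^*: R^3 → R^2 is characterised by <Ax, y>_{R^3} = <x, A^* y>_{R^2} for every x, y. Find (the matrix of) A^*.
A^* = A^T =
[[2, 2, 3],
 [3, 3, -1]]

For real matrices with standard dot products, the defining identity <Ax, y> = <x, A^* y> gives (Ax)^T y = x^T (A^*) y, i.e. x^T A^T y = x^T (A^*) y. Since this holds for all x, y, we must have A^* = A^T. Therefore
A^* =
[[2, 2, 3],
 [3, 3, -1]].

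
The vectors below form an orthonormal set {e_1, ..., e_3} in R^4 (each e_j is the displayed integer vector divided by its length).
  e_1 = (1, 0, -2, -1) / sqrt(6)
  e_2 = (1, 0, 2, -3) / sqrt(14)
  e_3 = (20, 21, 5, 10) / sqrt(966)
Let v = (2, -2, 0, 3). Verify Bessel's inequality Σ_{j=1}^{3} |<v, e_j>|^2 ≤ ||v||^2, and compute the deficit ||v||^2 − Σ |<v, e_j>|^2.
Σ |<v, e_j>|^2 = 103/23; ||v||^2 = 17; deficit = 288/23

Write each e_j = u_j / sqrt(<u_j, u_j>) where u_j is the displayed integer vector. Then <v, e_j> = <v, u_j> / sqrt(<u_j, u_j>), so |<v, e_j>|^2 = <v, u_j>^2 / <u_j, u_j>.
Coefficients: <v, e_1> = -1/sqrt(6), <v, e_2> = -7/sqrt(14), <v, e_3> = 28/sqrt(966).
Square and sum: Σ |<v, e_j>|^2 = 103/23.
Compute ||v||^2 = v·v = 17.
Deficit = 17 − 103/23 = 288/23 ≥ 0, confirming Bessel's inequality. (The deficit equals ||v − Σ <v,e_j> e_j||^2, the squared distance from v to span{e_j}.)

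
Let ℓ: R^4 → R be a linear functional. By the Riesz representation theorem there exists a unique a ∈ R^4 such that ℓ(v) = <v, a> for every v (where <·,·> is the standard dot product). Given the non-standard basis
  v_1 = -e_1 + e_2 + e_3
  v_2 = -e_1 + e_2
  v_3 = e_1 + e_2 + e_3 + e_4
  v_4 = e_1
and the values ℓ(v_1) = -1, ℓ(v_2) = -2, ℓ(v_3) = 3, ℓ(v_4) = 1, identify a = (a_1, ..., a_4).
a = (1, -1, 1, 2)

Write a = (a_1, ..., a_4) in the standard basis. For each basis vector v_i, ℓ(v_i) = <v_i, a> is a linear equation in the a_j's. Collect the n equations into a matrix system V a = ℓ, where row i of V is v_i (expressed in the standard basis). Since V is invertible (lower-triangular with 1s on the diagonal, up to permutation), solve by back-substitution:
  V =
[[-1, 1, 1, 0],
 [-1, 1, 0, 0],
 [1, 1, 1, 1],
 [1, 0, 0, 0]]
  V a = (-1, -2, 3, 1)
Solving gives a = (1, -1, 1, 2).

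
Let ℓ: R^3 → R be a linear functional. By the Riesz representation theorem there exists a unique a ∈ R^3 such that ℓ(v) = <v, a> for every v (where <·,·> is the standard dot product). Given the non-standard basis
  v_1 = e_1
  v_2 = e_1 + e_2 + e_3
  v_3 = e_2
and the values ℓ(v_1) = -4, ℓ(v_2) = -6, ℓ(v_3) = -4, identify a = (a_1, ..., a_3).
a = (-4, -4, 2)

Write a = (a_1, ..., a_3) in the standard basis. For each basis vector v_i, ℓ(v_i) = <v_i, a> is a linear equation in the a_j's. Collect the n equations into a matrix system V a = ℓ, where row i of V is v_i (expressed in the standard basis). Since V is invertible (lower-triangular with 1s on the diagonal, up to permutation), solve by back-substitution:
  V =
[[1, 0, 0],
 [1, 1, 1],
 [0, 1, 0]]
  V a = (-4, -6, -4)
Solving gives a = (-4, -4, 2).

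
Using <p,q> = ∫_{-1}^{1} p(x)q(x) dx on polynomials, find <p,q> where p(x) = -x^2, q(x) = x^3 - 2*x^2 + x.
<p,q> = 4/5

Expand the product: p(x)·q(x) = -x^5 + 2*x^4 - x^3.
∫_{-1}^{1} of each monomial x^k gives [2/(k+1) if k even, 0 if k odd]. Integrating term-by-term (or equivalently evaluating the antiderivative F(x) = -x^6/6 + 2*x^5/5 - x^4/4 at the endpoints):
  F(1) − F(−1) = -1/60 − (-49/60) = 4/5.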